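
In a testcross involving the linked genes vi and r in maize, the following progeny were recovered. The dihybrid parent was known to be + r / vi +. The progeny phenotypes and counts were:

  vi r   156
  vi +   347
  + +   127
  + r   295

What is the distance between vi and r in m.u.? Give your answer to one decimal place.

30.6 m.u.

The recombinant classes are + + and vi r: 127 + 156 = 283.
Recombination frequency = 283/925 = 0.3059 ≈ 30.6%, i.e. 30.6 m.u.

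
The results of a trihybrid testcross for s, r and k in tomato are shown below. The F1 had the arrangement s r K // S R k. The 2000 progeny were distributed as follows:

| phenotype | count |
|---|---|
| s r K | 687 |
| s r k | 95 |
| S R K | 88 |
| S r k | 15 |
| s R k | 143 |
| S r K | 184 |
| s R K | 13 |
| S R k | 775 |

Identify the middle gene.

The two rarest classes, s R K and S r k, are the double crossovers. Comparing them with the parentals, only the r allele has switched, so r is the middle locus and the order is k – r – s.

r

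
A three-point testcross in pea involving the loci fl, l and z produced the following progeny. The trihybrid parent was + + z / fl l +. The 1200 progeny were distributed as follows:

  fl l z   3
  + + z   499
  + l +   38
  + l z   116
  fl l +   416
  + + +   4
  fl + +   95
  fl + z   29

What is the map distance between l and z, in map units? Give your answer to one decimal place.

The two rarest classes, + + + and fl l z, are the double crossovers. Comparing them with the parentals, only the z allele has switched, so z is the middle locus and the order is fl – z – l.
Crossovers in the z–l interval produce the single-crossover classes + l z and fl + + (116 + 95 = 211) plus the double crossovers (7).
RF(z–l) = (211 + 7) / 1200 = 218/1200 = 0.1817 → 18.2 map units.

18.2 map units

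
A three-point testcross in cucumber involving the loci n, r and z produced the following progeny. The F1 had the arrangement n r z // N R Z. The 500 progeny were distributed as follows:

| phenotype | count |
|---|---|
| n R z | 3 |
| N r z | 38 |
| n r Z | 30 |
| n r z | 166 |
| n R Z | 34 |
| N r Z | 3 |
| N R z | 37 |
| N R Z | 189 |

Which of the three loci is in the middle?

The two rarest classes, n R z and N r Z, are the double crossovers. Comparing them with the parentals, only the r allele has switched, so r is the middle locus and the order is z – r – n.

r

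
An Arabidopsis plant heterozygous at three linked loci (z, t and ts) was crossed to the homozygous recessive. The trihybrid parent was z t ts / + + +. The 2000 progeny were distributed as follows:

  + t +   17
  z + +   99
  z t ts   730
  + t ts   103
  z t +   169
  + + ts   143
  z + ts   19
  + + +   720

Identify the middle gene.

The two rarest classes, z + ts and + t +, are the double crossovers. Comparing them with the parentals, only the t allele has switched, so t is the middle locus and the order is ts – t – z.

t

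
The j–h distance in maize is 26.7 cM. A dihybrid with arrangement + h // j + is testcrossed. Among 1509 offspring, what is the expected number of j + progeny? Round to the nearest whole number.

553

A map distance of 26.7 cM corresponds to a recombination frequency of 0.267.
The F1 is + h / j +, so j + is a parental gamete class with expected frequency (1 − r)/2 = 0.733/2 = 0.3665.
Expected number = 0.3665 × 1509 = 553.05 ≈ 553.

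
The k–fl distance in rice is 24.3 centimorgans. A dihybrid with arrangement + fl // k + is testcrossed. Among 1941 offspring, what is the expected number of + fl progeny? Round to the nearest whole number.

735

A map distance of 24.3 centimorgans corresponds to a recombination frequency of 0.243.
The F1 is + fl / k +, so + fl is a parental gamete class with expected frequency (1 − r)/2 = 0.757/2 = 0.3785.
Expected number = 0.3785 × 1941 = 734.67 ≈ 735.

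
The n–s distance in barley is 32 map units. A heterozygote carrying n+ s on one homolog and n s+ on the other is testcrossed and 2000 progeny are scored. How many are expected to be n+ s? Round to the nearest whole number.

A map distance of 32 map units corresponds to a recombination frequency of 0.320.
The F1 is n+ s / n s+, so n+ s is a parental gamete class with expected frequency (1 − r)/2 = 0.680/2 = 0.3400.
Expected number = 0.3400 × 2000 = 680.00 ≈ 680.

680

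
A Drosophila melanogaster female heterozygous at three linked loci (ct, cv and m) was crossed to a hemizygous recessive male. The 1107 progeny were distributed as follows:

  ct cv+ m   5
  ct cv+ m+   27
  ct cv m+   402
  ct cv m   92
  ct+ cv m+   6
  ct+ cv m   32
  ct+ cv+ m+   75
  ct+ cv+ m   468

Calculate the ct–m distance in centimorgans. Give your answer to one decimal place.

The two most frequent reciprocal classes, ct+ cv+ m and ct cv m+, are the parental types, so the F1 was ct+ cv+ m / ct cv m+.
The two rarest classes, ct cv+ m and ct+ cv m+, are the double crossovers. Comparing them with the parentals, only the ct allele has switched, so ct is the middle locus and the order is cv – ct – m.
Crossovers in the ct–m interval produce the single-crossover classes ct+ cv+ m+ and ct cv m (75 + 92 = 167) plus the double crossovers (11).
RF(ct–m) = (167 + 11) / 1107 = 178/1107 = 0.1608 → 16.1 centimorgans.

16.1 centimorgans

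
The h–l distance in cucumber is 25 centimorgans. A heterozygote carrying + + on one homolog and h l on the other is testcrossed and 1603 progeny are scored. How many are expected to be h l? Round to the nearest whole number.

A map distance of 25 centimorgans corresponds to a recombination frequency of 0.250.
The F1 is + + / h l, so h l is a parental gamete class with expected frequency (1 − r)/2 = 0.750/2 = 0.3750.
Expected number = 0.3750 × 1603 = 601.12 ≈ 601.

601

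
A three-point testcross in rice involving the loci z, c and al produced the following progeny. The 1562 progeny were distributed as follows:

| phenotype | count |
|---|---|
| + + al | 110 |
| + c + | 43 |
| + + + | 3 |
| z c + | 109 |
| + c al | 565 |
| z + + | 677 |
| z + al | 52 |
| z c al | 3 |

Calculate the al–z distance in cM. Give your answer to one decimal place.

The two most frequent reciprocal classes, + c al and z + +, are the parental types, so the F1 was + c al / z + +.
The two rarest classes, z c al and + + +, are the double crossovers. Comparing them with the parentals, only the z allele has switched, so z is the middle locus and the order is al – z – c.
Crossovers in the al–z interval produce the single-crossover classes + c + and z + al (43 + 52 = 95) plus the double crossovers (6).
RF(al–z) = (95 + 6) / 1562 = 101/1562 = 0.0647 → 6.5 cM.

6.5 cM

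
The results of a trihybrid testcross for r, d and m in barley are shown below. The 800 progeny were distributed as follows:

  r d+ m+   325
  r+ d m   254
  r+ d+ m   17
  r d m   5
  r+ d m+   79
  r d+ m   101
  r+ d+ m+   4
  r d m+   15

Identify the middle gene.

r

The two most frequent reciprocal classes, r+ d m and r d+ m+, are the parental types, so the F1 was r+ d m / r d+ m+.
The two rarest classes, r d m and r+ d+ m+, are the double crossovers. Comparing them with the parentals, only the r allele has switched, so r is the middle locus and the order is m – r – d.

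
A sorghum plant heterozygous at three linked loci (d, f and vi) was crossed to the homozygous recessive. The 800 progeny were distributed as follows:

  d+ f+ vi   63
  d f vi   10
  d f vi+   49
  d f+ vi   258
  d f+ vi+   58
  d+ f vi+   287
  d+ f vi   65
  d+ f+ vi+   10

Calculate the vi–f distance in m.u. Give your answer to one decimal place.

17.9 m.u.

The two most frequent reciprocal classes, d+ f vi+ and d f+ vi, are the parental types, so the F1 was d+ f vi+ / d f+ vi.
The two rarest classes, d+ f+ vi+ and d f vi, are the double crossovers. Comparing them with the parentals, only the f allele has switched, so f is the middle locus and the order is vi – f – d.
Crossovers in the vi–f interval produce the single-crossover classes d+ f vi and d f+ vi+ (65 + 58 = 123) plus the double crossovers (20).
RF(vi–f) = (123 + 20) / 800 = 143/800 = 0.1787 → 17.9 m.u.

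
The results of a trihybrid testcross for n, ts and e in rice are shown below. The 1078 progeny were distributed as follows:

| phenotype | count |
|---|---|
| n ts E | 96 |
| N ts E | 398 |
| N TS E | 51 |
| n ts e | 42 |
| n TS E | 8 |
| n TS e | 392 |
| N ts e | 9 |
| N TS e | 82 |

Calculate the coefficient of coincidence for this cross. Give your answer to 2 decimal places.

The two most frequent reciprocal classes, n TS e and N ts E, are the parental types, so the F1 was n TS e / N ts E.
The two rarest classes, n TS E and N ts e, are the double crossovers. Comparing them with the parentals, only the e allele has switched, so e is the middle locus and the order is ts – e – n.
ts–e: (93 + 17)/1078 = 0.1020; e–n: (178 + 17)/1078 = 0.1809.
Expected DCO frequency = 0.1020 × 0.1809 ≈ 0.01845; observed = 17/1078 ≈ 0.01577.
Coefficient of coincidence = 0.01577/0.01845 ≈ 0.85.

0.85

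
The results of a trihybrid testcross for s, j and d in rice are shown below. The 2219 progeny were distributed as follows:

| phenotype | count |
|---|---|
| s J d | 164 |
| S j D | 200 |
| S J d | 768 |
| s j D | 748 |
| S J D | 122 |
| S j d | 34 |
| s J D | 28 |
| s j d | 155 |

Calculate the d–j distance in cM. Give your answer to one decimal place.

15.3 cM

The two most frequent reciprocal classes, S J d and s j D, are the parental types, so the F1 was S J d / s j D.
The two rarest classes, S j d and s J D, are the double crossovers. Comparing them with the parentals, only the j allele has switched, so j is the middle locus and the order is d – j – s.
Crossovers in the d–j interval produce the single-crossover classes S J D and s j d (122 + 155 = 277) plus the double crossovers (62).
RF(d–j) = (277 + 62) / 2219 = 339/2219 = 0.1528 → 15.3 cM.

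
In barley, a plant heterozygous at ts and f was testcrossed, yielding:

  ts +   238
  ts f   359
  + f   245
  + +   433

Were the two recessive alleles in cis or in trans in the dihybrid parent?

cis

The two most frequent classes are + + (433) and ts f (359); these are the parental (non-recombinant) types.
So the F1 carried + + on one chromosome and ts f on the other — the recessive alleles are on the same chromosome (cis / coupling).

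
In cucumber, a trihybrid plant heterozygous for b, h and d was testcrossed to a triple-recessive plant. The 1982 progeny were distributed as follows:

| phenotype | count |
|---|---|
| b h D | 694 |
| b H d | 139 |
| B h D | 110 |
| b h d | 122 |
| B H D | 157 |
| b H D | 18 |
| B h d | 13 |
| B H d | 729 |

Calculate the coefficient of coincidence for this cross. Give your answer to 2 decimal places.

The two most frequent reciprocal classes, b h D and B H d, are the parental types, so the F1 was b h D / B H d.
The two rarest classes, b H D and B h d, are the double crossovers. Comparing them with the parentals, only the h allele has switched, so h is the middle locus and the order is b – h – d.
b–h: (249 + 31)/1982 = 0.1413; h–d: (279 + 31)/1982 = 0.1564.
Expected DCO frequency = 0.1413 × 0.1564 ≈ 0.02210; observed = 31/1982 ≈ 0.01564.
Coefficient of coincidence = 0.01564/0.02210 ≈ 0.71.

0.71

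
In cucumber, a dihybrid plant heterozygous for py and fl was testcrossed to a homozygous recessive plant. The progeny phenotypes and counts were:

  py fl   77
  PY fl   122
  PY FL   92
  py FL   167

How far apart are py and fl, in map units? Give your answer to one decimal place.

36.9 map units

The two most frequent classes, PY fl (122) and py FL (167), are the parental types, so the F1 was PY fl / py FL.
The recombinant classes are PY FL and py fl: 92 + 77 = 169.
Recombination frequency = 169/458 = 0.3690 ≈ 36.9%, i.e. 36.9 map units.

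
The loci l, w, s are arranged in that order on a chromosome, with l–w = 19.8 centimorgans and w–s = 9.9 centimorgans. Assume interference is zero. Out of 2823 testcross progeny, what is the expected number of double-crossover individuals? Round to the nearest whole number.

Map distances give recombination frequencies of 0.198 and 0.099 for the two intervals.
With no interference, expected double-crossover frequency = 0.198 × 0.099 = 0.01960.
Expected number = 0.01960 × 2823 = 55.34 ≈ 55.

55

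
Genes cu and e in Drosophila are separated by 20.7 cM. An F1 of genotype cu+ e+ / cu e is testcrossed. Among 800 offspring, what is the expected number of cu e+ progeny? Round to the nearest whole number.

83

A map distance of 20.7 cM corresponds to a recombination frequency of 0.207.
The F1 is cu+ e+ / cu e, so cu e+ is a recombinant gamete class with expected frequency r/2 = 0.207/2 = 0.1035.
Expected number = 0.1035 × 800 = 82.80 ≈ 83.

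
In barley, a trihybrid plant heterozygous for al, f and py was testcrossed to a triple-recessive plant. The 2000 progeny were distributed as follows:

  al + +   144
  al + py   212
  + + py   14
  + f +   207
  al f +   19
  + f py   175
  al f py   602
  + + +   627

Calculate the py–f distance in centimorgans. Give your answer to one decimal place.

22.6 centimorgans

The two most frequent reciprocal classes, + + + and al f py, are the parental types, so the F1 was + + + / al f py.
The two rarest classes, + + py and al f +, are the double crossovers. Comparing them with the parentals, only the py allele has switched, so py is the middle locus and the order is f – py – al.
Crossovers in the f–py interval produce the single-crossover classes + f + and al + py (207 + 212 = 419) plus the double crossovers (33).
RF(f–py) = (419 + 33) / 2000 = 452/2000 = 0.2260 → 22.6 centimorgans.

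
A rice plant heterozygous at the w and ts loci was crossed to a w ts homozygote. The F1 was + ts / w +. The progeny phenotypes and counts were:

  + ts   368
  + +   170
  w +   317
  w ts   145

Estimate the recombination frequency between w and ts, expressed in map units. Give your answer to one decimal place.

The recombinant classes are + + and w ts: 170 + 145 = 315.
Recombination frequency = 315/1000 = 0.3150 ≈ 31.5%, i.e. 31.5 map units.

31.5 map units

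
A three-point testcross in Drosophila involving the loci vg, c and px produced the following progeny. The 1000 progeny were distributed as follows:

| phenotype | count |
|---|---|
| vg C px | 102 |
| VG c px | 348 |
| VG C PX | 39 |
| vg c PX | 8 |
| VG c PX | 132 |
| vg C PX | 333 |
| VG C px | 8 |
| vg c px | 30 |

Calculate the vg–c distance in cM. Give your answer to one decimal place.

8.5 cM

The two most frequent reciprocal classes, VG c px and vg C PX, are the parental types, so the F1 was VG c px / vg C PX.
The two rarest classes, VG C px and vg c PX, are the double crossovers. Comparing them with the parentals, only the c allele has switched, so c is the middle locus and the order is px – c – vg.
Crossovers in the c–vg interval produce the single-crossover classes vg c px and VG C PX (30 + 39 = 69) plus the double crossovers (16).
RF(c–vg) = (69 + 16) / 1000 = 85/1000 = 0.0850 → 8.5 cM.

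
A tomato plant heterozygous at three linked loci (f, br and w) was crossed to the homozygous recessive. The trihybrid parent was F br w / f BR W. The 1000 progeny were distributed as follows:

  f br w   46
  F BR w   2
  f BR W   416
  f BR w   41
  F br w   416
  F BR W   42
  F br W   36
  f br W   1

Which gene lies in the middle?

br

The two rarest classes, F BR w and f br W, are the double crossovers. Comparing them with the parentals, only the br allele has switched, so br is the middle locus and the order is w – br – f.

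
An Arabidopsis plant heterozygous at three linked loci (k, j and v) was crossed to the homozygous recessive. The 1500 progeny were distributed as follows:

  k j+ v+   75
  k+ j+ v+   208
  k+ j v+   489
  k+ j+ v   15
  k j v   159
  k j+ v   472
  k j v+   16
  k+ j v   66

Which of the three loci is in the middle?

k

The two most frequent reciprocal classes, k j+ v and k+ j v+, are the parental types, so the F1 was k j+ v / k+ j v+.
The two rarest classes, k+ j+ v and k j v+, are the double crossovers. Comparing them with the parentals, only the k allele has switched, so k is the middle locus and the order is v – k – j.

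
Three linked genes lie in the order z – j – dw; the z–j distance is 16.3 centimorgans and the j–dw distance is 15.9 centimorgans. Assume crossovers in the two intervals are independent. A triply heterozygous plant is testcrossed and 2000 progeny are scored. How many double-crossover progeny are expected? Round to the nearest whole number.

52

Map distances give recombination frequencies of 0.163 and 0.159 for the two intervals.
With no interference, expected double-crossover frequency = 0.163 × 0.159 = 0.02592.
Expected number = 0.02592 × 2000 = 51.83 ≈ 52.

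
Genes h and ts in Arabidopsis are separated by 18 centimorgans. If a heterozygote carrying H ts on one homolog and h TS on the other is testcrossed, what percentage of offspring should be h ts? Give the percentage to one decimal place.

9.0%

A map distance of 18 centimorgans corresponds to a recombination frequency of 0.180.
The F1 is H ts / h TS, so h ts is a recombinant gamete class with expected frequency r/2 = 0.180/2 = 0.0900.
That is 0.0900 = 9.0% of the progeny.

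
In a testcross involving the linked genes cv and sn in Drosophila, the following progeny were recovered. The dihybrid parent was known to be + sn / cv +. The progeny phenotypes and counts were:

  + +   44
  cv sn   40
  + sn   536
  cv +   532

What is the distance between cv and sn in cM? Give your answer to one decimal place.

The recombinant classes are + + and cv sn: 44 + 40 = 84.
Recombination frequency = 84/1152 = 0.0729 ≈ 7.3%, i.e. 7.3 cM.

7.3 cM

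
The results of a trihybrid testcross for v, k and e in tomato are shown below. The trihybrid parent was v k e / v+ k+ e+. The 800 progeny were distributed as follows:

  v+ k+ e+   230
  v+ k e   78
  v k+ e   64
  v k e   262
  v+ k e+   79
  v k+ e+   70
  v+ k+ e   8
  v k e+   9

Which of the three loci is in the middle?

e

The two rarest classes, v k e+ and v+ k+ e, are the double crossovers. Comparing them with the parentals, only the e allele has switched, so e is the middle locus and the order is v – e – k.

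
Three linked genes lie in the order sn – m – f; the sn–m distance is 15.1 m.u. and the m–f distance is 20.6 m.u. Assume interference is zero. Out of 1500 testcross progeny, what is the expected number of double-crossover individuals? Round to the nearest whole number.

47

Map distances give recombination frequencies of 0.151 and 0.206 for the two intervals.
With no interference, expected double-crossover frequency = 0.151 × 0.206 = 0.03111.
Expected number = 0.03111 × 1500 = 46.66 ≈ 47.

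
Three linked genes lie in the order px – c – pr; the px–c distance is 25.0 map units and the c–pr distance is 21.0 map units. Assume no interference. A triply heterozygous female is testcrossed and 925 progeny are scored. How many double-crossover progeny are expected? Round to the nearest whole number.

Map distances give recombination frequencies of 0.250 and 0.210 for the two intervals.
With no interference, expected double-crossover frequency = 0.250 × 0.210 = 0.05250.
Expected number = 0.05250 × 925 = 48.56 ≈ 49.

49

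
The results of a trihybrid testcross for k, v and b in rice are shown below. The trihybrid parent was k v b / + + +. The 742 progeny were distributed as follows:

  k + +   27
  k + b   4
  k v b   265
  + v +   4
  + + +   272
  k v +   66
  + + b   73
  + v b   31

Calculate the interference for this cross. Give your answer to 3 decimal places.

The two rarest classes, k + b and + v +, are the double crossovers. Comparing them with the parentals, only the v allele has switched, so v is the middle locus and the order is k – v – b.
k–v: (58 + 8)/742 = 0.0889; v–b: (139 + 8)/742 = 0.1981.
Expected DCO frequency = 0.0889 × 0.1981 ≈ 0.01761; observed = 8/742 ≈ 0.01078.
Coefficient of coincidence = 0.01078/0.01761 ≈ 0.612; interference = 1 − 0.612 = 0.388.

0.388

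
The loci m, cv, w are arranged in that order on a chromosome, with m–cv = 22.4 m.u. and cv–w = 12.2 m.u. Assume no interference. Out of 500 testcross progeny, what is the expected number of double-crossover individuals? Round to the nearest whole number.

14

Map distances give recombination frequencies of 0.224 and 0.122 for the two intervals.
With no interference, expected double-crossover frequency = 0.224 × 0.122 = 0.02733.
Expected number = 0.02733 × 500 = 13.66 ≈ 14.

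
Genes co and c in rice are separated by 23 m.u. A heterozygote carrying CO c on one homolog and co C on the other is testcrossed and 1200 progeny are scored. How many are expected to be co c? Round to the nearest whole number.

A map distance of 23 m.u. corresponds to a recombination frequency of 0.230.
The F1 is CO c / co C, so co c is a recombinant gamete class with expected frequency r/2 = 0.230/2 = 0.1150.
Expected number = 0.1150 × 1200 = 138.00 ≈ 138.

138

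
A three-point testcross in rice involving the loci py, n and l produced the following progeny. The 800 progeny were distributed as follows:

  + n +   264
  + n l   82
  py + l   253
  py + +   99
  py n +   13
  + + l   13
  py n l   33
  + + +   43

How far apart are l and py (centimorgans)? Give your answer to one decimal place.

25.9 centimorgans

The two most frequent reciprocal classes, + n + and py + l, are the parental types, so the F1 was + n + / py + l.
The two rarest classes, py n + and + + l, are the double crossovers. Comparing them with the parentals, only the py allele has switched, so py is the middle locus and the order is n – py – l.
Crossovers in the py–l interval produce the single-crossover classes + n l and py + + (82 + 99 = 181) plus the double crossovers (26).
RF(py–l) = (181 + 26) / 800 = 207/800 = 0.2587 → 25.9 centimorgans.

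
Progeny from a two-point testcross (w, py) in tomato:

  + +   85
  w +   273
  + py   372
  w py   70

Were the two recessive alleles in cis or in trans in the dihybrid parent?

The two most frequent classes are + py (372) and w + (273); these are the parental (non-recombinant) types.
So the F1 carried + py on one chromosome and w + on the other — the recessive alleles are on opposite chromosomes (trans / repulsion).

trans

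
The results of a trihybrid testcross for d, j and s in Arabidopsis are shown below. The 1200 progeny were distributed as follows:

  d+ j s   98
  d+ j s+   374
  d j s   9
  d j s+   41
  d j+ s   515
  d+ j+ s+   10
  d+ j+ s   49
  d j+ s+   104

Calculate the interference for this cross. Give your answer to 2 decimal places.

The two most frequent reciprocal classes, d+ j s+ and d j+ s, are the parental types, so the F1 was d+ j s+ / d j+ s.
The two rarest classes, d+ j+ s+ and d j s, are the double crossovers. Comparing them with the parentals, only the j allele has switched, so j is the middle locus and the order is s – j – d.
s–j: (202 + 19)/1200 = 0.1842; j–d: (90 + 19)/1200 = 0.0908.
Expected DCO frequency = 0.1842 × 0.0908 ≈ 0.01673; observed = 19/1200 ≈ 0.01583.
Coefficient of coincidence = 0.01583/0.01673 ≈ 0.95; interference = 1 − 0.95 = 0.05.

0.05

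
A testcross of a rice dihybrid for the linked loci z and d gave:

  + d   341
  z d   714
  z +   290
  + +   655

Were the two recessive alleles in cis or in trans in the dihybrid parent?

The two most frequent classes are + + (655) and z d (714); these are the parental (non-recombinant) types.
So the F1 carried + + on one chromosome and z d on the other — the recessive alleles are on the same chromosome (cis / coupling).

cis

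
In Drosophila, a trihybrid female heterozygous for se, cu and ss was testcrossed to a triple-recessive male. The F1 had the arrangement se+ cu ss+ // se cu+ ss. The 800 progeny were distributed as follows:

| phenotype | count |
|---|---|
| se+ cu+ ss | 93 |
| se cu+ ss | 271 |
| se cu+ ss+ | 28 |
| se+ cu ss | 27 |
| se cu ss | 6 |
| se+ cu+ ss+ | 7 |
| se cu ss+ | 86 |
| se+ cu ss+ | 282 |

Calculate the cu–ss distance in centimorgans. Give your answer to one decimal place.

The two rarest classes, se+ cu+ ss+ and se cu ss, are the double crossovers. Comparing them with the parentals, only the cu allele has switched, so cu is the middle locus and the order is ss – cu – se.
Crossovers in the ss–cu interval produce the single-crossover classes se+ cu ss and se cu+ ss+ (27 + 28 = 55) plus the double crossovers (13).
RF(ss–cu) = (55 + 13) / 800 = 68/800 = 0.0850 → 8.5 centimorgans.

8.5 centimorgans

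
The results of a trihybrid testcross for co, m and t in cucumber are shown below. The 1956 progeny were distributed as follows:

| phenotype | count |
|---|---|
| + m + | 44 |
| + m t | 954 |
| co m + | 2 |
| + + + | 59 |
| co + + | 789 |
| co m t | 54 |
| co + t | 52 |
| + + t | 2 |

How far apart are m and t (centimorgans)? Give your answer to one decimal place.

The two most frequent reciprocal classes, co + + and + m t, are the parental types, so the F1 was co + + / + m t.
The two rarest classes, co m + and + + t, are the double crossovers. Comparing them with the parentals, only the m allele has switched, so m is the middle locus and the order is t – m – co.
Crossovers in the t–m interval produce the single-crossover classes co + t and + m + (52 + 44 = 96) plus the double crossovers (4).
RF(t–m) = (96 + 4) / 1956 = 100/1956 = 0.0511 → 5.1 centimorgans.

5.1 centimorgans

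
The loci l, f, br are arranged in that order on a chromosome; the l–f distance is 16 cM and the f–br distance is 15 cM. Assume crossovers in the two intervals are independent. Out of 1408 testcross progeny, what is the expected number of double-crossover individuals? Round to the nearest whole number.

34

Map distances give recombination frequencies of 0.160 and 0.150 for the two intervals.
With no interference, expected double-crossover frequency = 0.160 × 0.150 = 0.02400.
Expected number = 0.02400 × 1408 = 33.79 ≈ 34.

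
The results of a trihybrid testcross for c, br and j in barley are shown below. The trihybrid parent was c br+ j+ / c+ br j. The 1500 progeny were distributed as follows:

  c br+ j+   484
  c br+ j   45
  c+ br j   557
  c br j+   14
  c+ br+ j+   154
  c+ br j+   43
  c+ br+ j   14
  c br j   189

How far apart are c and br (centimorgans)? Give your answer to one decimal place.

The two rarest classes, c br j+ and c+ br+ j, are the double crossovers. Comparing them with the parentals, only the br allele has switched, so br is the middle locus and the order is j – br – c.
Crossovers in the br–c interval produce the single-crossover classes c+ br+ j+ and c br j (154 + 189 = 343) plus the double crossovers (28).
RF(br–c) = (343 + 28) / 1500 = 371/1500 = 0.2473 → 24.7 centimorgans.

24.7 centimorgans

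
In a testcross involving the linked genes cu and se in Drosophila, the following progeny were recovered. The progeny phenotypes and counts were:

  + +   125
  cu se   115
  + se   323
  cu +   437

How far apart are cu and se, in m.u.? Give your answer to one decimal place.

24.0 m.u.

The two most frequent classes, + se (323) and cu + (437), are the parental types, so the F1 was + se / cu +.
The recombinant classes are + + and cu se: 125 + 115 = 240.
Recombination frequency = 240/1000 = 0.2400 ≈ 24.0%, i.e. 24.0 m.u.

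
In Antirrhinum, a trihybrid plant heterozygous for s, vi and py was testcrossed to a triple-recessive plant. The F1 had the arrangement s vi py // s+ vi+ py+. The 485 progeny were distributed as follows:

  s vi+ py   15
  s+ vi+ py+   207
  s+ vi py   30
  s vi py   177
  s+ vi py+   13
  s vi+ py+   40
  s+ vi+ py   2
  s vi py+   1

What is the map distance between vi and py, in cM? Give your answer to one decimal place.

The two rarest classes, s vi py+ and s+ vi+ py, are the double crossovers. Comparing them with the parentals, only the py allele has switched, so py is the middle locus and the order is s – py – vi.
Crossovers in the py–vi interval produce the single-crossover classes s vi+ py and s+ vi py+ (15 + 13 = 28) plus the double crossovers (3).
RF(py–vi) = (28 + 3) / 485 = 31/485 = 0.0639 → 6.4 cM.

6.4 cM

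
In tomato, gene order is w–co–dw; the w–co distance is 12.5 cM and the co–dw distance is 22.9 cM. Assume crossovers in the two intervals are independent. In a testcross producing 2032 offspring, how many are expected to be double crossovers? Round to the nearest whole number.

58

Map distances give recombination frequencies of 0.125 and 0.229 for the two intervals.
With no interference, expected double-crossover frequency = 0.125 × 0.229 = 0.02862.
Expected number = 0.02862 × 2032 = 58.17 ≈ 58.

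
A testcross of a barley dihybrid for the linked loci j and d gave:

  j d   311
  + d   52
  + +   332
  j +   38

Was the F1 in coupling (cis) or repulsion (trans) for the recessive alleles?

cis

The two most frequent classes are + + (332) and j d (311); these are the parental (non-recombinant) types.
So the F1 carried + + on one chromosome and j d on the other — the recessive alleles are on the same chromosome (cis / coupling).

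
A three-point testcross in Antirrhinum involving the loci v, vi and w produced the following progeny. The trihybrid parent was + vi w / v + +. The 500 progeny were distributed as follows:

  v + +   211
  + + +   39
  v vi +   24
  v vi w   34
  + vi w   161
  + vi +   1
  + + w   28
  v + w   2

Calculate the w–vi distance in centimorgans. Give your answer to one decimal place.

The two rarest classes, + vi + and v + w, are the double crossovers. Comparing them with the parentals, only the w allele has switched, so w is the middle locus and the order is v – w – vi.
Crossovers in the w–vi interval produce the single-crossover classes + + w and v vi + (28 + 24 = 52) plus the double crossovers (3).
RF(w–vi) = (52 + 3) / 500 = 55/500 = 0.1100 → 11.0 centimorgans.

11.0 centimorgans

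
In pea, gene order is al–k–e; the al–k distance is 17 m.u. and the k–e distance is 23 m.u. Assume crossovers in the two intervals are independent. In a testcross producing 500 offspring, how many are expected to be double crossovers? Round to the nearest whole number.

Map distances give recombination frequencies of 0.170 and 0.230 for the two intervals.
With no interference, expected double-crossover frequency = 0.170 × 0.230 = 0.03910.
Expected number = 0.03910 × 500 = 19.55 ≈ 20.

20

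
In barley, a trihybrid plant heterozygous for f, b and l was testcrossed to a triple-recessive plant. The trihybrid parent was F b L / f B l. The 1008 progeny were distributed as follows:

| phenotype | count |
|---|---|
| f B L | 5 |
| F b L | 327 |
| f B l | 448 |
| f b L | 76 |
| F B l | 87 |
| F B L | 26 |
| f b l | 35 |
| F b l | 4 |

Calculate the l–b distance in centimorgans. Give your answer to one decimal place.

6.9 centimorgans

The two rarest classes, F b l and f B L, are the double crossovers. Comparing them with the parentals, only the l allele has switched, so l is the middle locus and the order is f – l – b.
Crossovers in the l–b interval produce the single-crossover classes F B L and f b l (26 + 35 = 61) plus the double crossovers (9).
RF(l–b) = (61 + 9) / 1008 = 70/1008 = 0.0694 → 6.9 centimorgans.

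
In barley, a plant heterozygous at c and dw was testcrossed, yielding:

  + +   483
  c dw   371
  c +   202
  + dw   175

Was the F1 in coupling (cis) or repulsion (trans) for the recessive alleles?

cis

The two most frequent classes are + + (483) and c dw (371); these are the parental (non-recombinant) types.
So the F1 carried + + on one chromosome and c dw on the other — the recessive alleles are on the same chromosome (cis / coupling).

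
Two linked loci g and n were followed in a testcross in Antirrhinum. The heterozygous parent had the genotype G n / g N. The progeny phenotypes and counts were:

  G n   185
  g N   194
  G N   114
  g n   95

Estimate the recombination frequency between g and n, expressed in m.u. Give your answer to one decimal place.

35.5 m.u.

The recombinant classes are G N and g n: 114 + 95 = 209.
Recombination frequency = 209/588 = 0.3554 ≈ 35.5%, i.e. 35.5 m.u.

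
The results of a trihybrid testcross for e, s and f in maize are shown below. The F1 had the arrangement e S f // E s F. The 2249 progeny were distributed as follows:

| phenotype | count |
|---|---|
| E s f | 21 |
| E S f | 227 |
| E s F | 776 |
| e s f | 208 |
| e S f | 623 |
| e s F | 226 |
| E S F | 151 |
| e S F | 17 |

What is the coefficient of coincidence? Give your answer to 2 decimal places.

The two rarest classes, e S F and E s f, are the double crossovers. Comparing them with the parentals, only the f allele has switched, so f is the middle locus and the order is e – f – s.
e–f: (453 + 38)/2249 = 0.2183; f–s: (359 + 38)/2249 = 0.1765.
Expected DCO frequency = 0.2183 × 0.1765 ≈ 0.03853; observed = 38/2249 ≈ 0.01690.
Coefficient of coincidence = 0.01690/0.03853 ≈ 0.44.

0.44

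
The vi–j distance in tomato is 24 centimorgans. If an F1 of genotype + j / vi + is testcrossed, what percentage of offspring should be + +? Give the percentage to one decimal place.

A map distance of 24 centimorgans corresponds to a recombination frequency of 0.240.
The F1 is + j / vi +, so + + is a recombinant gamete class with expected frequency r/2 = 0.240/2 = 0.1200.
That is 0.1200 = 12.0% of the progeny.

12.0%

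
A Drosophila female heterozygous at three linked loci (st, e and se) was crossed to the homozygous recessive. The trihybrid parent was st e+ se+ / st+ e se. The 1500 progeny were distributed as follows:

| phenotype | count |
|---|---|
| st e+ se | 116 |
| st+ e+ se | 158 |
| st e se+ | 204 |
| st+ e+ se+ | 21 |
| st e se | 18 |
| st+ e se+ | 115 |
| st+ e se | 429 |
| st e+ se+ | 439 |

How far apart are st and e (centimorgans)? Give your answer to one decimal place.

The two rarest classes, st+ e+ se+ and st e se, are the double crossovers. Comparing them with the parentals, only the st allele has switched, so st is the middle locus and the order is se – st – e.
Crossovers in the st–e interval produce the single-crossover classes st e se+ and st+ e+ se (204 + 158 = 362) plus the double crossovers (39).
RF(st–e) = (362 + 39) / 1500 = 401/1500 = 0.2673 → 26.7 centimorgans.

26.7 centimorgans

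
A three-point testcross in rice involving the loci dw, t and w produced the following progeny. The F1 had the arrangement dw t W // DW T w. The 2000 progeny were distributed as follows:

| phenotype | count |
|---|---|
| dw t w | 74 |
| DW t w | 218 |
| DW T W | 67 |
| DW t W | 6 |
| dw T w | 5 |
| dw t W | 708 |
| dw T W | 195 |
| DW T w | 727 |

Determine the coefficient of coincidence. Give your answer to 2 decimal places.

0.34

The two rarest classes, DW t W and dw T w, are the double crossovers. Comparing them with the parentals, only the dw allele has switched, so dw is the middle locus and the order is t – dw – w.
t–dw: (413 + 11)/2000 = 0.2120; dw–w: (141 + 11)/2000 = 0.0760.
Expected DCO frequency = 0.2120 × 0.0760 ≈ 0.01611; observed = 11/2000 ≈ 0.00550.
Coefficient of coincidence = 0.00550/0.01611 ≈ 0.34.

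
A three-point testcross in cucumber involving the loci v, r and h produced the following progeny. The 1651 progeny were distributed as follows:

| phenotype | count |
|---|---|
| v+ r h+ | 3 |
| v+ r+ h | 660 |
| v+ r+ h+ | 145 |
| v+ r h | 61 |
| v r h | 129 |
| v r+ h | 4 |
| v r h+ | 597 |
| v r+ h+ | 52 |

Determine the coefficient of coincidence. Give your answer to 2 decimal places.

The two most frequent reciprocal classes, v r h+ and v+ r+ h, are the parental types, so the F1 was v r h+ / v+ r+ h.
The two rarest classes, v+ r h+ and v r+ h, are the double crossovers. Comparing them with the parentals, only the v allele has switched, so v is the middle locus and the order is h – v – r.
h–v: (274 + 7)/1651 = 0.1702; v–r: (113 + 7)/1651 = 0.0727.
Expected DCO frequency = 0.1702 × 0.0727 ≈ 0.01237; observed = 7/1651 ≈ 0.00424.
Coefficient of coincidence = 0.00424/0.01237 ≈ 0.34.

0.34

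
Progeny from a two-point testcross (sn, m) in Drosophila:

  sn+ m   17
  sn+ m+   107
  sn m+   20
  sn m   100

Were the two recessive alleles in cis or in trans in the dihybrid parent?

cis

The two most frequent classes are sn+ m+ (107) and sn m (100); these are the parental (non-recombinant) types.
So the F1 carried sn+ m+ on one chromosome and sn m on the other — the recessive alleles are on the same chromosome (cis / coupling).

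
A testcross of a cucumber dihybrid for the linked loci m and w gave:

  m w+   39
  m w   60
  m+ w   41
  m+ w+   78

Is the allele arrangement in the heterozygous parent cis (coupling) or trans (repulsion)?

cis

The two most frequent classes are m+ w+ (78) and m w (60); these are the parental (non-recombinant) types.
So the F1 carried m+ w+ on one chromosome and m w on the other — the recessive alleles are on the same chromosome (cis / coupling).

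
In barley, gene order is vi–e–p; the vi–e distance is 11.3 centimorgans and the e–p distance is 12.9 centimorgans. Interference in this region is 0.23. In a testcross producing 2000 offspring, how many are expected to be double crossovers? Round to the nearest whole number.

22

Map distances give recombination frequencies of 0.113 and 0.129 for the two intervals.
With interference 0.23 (so coincidence = 0.77), expected double-crossover frequency = 0.113 × 0.129 × 0.77 = 0.01122.
Expected number = 0.01122 × 2000 = 22.45 ≈ 22.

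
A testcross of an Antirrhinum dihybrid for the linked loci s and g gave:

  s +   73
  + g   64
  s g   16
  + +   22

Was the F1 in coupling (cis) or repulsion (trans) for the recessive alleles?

trans

The two most frequent classes are + g (64) and s + (73); these are the parental (non-recombinant) types.
So the F1 carried + g on one chromosome and s + on the other — the recessive alleles are on opposite chromosomes (trans / repulsion).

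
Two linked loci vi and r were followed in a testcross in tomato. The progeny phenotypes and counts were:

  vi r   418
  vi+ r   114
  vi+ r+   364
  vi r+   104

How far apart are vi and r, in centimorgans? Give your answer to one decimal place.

21.8 centimorgans

The two most frequent classes, vi+ r+ (364) and vi r (418), are the parental types, so the F1 was vi+ r+ / vi r.
The recombinant classes are vi+ r and vi r+: 114 + 104 = 218.
Recombination frequency = 218/1000 = 0.2180 ≈ 21.8%, i.e. 21.8 centimorgans.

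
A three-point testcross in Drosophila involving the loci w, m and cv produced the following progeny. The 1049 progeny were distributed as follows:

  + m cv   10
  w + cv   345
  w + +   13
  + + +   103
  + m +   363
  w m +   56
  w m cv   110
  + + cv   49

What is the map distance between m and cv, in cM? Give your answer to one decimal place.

22.5 cM

The two most frequent reciprocal classes, + m + and w + cv, are the parental types, so the F1 was + m + / w + cv.
The two rarest classes, + m cv and w + +, are the double crossovers. Comparing them with the parentals, only the cv allele has switched, so cv is the middle locus and the order is m – cv – w.
Crossovers in the m–cv interval produce the single-crossover classes + + + and w m cv (103 + 110 = 213) plus the double crossovers (23).
RF(m–cv) = (213 + 23) / 1049 = 236/1049 = 0.2250 → 22.5 cM.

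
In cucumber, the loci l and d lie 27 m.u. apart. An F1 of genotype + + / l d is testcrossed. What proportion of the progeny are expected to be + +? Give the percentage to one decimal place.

A map distance of 27 m.u. corresponds to a recombination frequency of 0.270.
The F1 is + + / l d, so + + is a parental gamete class with expected frequency (1 − r)/2 = 0.730/2 = 0.3650.
That is 0.3650 = 36.5% of the progeny.

36.5%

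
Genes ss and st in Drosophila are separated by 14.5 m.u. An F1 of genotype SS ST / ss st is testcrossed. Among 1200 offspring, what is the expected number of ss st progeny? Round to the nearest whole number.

A map distance of 14.5 m.u. corresponds to a recombination frequency of 0.145.
The F1 is SS ST / ss st, so ss st is a parental gamete class with expected frequency (1 − r)/2 = 0.855/2 = 0.4275.
Expected number = 0.4275 × 1200 = 513.00 ≈ 513.

513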